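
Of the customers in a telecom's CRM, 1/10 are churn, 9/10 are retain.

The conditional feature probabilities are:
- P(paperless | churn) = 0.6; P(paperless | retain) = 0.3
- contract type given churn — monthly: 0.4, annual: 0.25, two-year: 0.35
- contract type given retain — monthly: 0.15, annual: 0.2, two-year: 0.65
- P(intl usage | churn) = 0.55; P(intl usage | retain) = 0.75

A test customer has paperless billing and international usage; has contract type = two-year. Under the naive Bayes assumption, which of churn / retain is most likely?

churn: 0.1 × 0.6 × 0.35 × 0.55 = 0.01155
retain: 0.9 × 0.3 × 0.65 × 0.75 = 0.131625
Highest score → retain.

retain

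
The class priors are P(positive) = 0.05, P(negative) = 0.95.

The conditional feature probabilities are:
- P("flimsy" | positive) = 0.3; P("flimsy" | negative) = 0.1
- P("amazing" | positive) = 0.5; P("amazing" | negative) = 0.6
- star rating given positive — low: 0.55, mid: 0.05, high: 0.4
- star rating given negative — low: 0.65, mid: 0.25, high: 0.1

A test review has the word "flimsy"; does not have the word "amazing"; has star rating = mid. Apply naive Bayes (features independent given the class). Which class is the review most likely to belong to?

positive: 0.05 × 0.3 × (1−0.5) × 0.05 = 0.000375
negative: 0.95 × 0.1 × (1−0.6) × 0.25 = 0.0095
Highest score → negative.

negative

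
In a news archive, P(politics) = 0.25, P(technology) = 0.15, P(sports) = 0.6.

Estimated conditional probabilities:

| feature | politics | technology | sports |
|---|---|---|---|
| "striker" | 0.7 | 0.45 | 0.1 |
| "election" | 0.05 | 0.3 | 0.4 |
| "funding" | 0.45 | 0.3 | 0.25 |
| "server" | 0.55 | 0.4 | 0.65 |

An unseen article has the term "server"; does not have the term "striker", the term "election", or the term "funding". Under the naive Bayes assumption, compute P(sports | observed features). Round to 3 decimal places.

0.807

politics: 0.25 × (1−0.7) × (1−0.05) × (1−0.45) × 0.55 = 0.021553125
technology: 0.15 × (1−0.45) × (1−0.3) × (1−0.3) × 0.4 = 0.01617
sports: 0.6 × (1−0.1) × (1−0.4) × (1−0.25) × 0.65 = 0.15795
P(sports | x) = 0.15795 / 0.195673125 ≈ 0.807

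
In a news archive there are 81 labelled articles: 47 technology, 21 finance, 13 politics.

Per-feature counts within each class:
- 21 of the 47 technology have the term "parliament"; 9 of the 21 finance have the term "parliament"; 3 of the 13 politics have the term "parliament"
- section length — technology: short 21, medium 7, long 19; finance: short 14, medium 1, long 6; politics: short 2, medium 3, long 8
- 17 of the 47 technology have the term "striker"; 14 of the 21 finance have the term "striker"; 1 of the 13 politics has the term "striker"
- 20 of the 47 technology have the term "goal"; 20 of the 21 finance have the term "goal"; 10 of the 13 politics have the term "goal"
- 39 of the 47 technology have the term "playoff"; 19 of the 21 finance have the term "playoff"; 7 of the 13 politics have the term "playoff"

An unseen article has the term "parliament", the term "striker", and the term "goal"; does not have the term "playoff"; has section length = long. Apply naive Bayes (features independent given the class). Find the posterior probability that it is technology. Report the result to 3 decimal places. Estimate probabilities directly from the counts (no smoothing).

0.519

technology: (47/81) × (21/47) × (19/47) × (17/47) × (20/47) × (8/47) ≈ 0.00274578
finance: (21/81) × (9/21) × (6/21) × (14/21) × (20/21) × (2/21) ≈ 0.00191964
politics: (13/81) × (3/13) × (8/13) × (1/13) × (10/13) × (6/13) ≈ 0.000622449
P(technology | x) = 0.00274578 / 0.005287869 ≈ 0.519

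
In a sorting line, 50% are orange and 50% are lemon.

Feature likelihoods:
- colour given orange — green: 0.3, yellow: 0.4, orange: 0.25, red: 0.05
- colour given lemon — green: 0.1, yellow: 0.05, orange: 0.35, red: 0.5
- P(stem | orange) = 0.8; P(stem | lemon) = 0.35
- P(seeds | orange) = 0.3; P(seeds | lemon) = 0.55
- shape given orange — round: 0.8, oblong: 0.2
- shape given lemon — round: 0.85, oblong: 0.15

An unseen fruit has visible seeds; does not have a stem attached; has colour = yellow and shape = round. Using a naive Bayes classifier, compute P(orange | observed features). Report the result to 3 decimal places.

0.558

orange: 0.5 × 0.4 × (1−0.8) × 0.3 × 0.8 = 0.0096
lemon: 0.5 × 0.05 × (1−0.35) × 0.55 × 0.85 = 0.007596875
P(orange | x) = 0.0096 / 0.017196875 ≈ 0.558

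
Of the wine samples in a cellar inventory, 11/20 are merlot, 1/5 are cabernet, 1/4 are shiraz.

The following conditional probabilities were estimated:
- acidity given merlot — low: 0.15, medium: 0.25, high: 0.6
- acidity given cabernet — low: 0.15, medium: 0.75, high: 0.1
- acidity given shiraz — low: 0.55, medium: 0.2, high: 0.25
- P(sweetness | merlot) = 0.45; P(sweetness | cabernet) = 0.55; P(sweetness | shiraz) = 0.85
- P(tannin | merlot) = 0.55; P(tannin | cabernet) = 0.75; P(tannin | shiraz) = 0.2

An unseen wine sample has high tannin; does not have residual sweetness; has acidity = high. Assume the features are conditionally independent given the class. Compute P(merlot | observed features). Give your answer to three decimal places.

merlot: 0.55 × 0.6 × (1−0.45) × 0.55 = 0.099825
cabernet: 0.2 × 0.1 × (1−0.55) × 0.75 = 0.00675
shiraz: 0.25 × 0.25 × (1−0.85) × 0.2 = 0.001875
P(merlot | x) = 0.099825 / 0.10845 ≈ 0.920

0.920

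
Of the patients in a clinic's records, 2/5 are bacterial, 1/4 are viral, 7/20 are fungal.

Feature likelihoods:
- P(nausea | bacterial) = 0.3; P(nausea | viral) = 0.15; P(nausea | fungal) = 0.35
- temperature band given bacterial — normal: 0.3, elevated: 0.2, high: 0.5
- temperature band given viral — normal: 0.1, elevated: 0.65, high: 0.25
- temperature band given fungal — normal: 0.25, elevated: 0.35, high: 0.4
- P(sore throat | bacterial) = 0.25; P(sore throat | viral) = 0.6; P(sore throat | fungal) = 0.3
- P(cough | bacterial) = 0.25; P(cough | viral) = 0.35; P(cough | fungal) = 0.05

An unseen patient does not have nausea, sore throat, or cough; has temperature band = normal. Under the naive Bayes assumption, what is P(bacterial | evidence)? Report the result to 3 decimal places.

bacterial: 0.4 × (1−0.3) × 0.3 × (1−0.25) × (1−0.25) = 0.04725
viral: 0.25 × (1−0.15) × 0.1 × (1−0.6) × (1−0.35) = 0.005525
fungal: 0.35 × (1−0.35) × 0.25 × (1−0.3) × (1−0.05) = 0.037821875
P(bacterial | x) = 0.04725 / 0.090596875 ≈ 0.522

0.522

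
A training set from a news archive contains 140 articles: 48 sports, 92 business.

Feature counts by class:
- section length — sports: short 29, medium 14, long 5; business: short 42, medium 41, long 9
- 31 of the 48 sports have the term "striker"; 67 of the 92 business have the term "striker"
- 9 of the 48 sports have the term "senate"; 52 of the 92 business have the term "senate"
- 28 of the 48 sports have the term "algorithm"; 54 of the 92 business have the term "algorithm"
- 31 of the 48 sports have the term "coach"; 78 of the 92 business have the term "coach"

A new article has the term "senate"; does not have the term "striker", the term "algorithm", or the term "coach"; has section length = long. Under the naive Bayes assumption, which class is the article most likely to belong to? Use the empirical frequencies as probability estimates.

business

sports: (48/140) × (5/48) × (17/48) × (9/48) × (20/48) × (17/48) ≈ 0.000349983
business: (92/140) × (9/92) × (25/92) × (52/92) × (38/92) × (14/92) ≈ 0.000620609
Highest score → business.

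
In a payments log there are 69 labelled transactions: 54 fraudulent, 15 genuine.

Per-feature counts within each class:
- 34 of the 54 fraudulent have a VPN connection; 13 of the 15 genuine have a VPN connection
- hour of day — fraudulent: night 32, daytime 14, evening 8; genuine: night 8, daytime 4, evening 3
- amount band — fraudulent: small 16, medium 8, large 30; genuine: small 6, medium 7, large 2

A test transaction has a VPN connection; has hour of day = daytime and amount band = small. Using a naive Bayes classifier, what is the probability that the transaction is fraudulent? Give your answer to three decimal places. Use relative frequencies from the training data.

0.653

fraudulent: (54/69) × (34/54) × (14/54) × (16/54) ≈ 0.0378521
genuine: (15/69) × (13/15) × (4/15) × (6/15) ≈ 0.0200966
P(fraudulent | x) = 0.0378521 / 0.0579487 ≈ 0.653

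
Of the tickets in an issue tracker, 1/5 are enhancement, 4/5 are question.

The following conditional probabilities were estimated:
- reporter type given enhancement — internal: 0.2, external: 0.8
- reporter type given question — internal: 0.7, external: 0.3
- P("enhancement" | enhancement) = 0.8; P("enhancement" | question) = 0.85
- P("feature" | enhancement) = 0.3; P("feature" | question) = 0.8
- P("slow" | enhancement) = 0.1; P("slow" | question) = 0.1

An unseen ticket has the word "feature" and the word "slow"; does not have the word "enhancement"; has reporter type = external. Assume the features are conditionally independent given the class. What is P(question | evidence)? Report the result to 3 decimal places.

0.750

enhancement: 0.2 × 0.8 × (1−0.8) × 0.3 × 0.1 = 0.00096
question: 0.8 × 0.3 × (1−0.85) × 0.8 × 0.1 = 0.00288
P(question | x) = 0.00288 / 0.00384 ≈ 0.750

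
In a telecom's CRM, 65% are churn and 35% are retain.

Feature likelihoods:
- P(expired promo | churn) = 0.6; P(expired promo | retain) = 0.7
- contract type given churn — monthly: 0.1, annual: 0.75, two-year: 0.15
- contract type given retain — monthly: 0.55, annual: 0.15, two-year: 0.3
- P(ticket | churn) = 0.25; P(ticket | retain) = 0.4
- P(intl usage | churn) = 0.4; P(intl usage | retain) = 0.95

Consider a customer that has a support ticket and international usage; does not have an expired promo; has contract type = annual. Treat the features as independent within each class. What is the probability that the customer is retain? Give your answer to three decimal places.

0.235

churn: 0.65 × (1−0.6) × 0.75 × 0.25 × 0.4 = 0.0195
retain: 0.35 × (1−0.7) × 0.15 × 0.4 × 0.95 = 0.005985
P(retain | x) = 0.005985 / 0.025485 ≈ 0.235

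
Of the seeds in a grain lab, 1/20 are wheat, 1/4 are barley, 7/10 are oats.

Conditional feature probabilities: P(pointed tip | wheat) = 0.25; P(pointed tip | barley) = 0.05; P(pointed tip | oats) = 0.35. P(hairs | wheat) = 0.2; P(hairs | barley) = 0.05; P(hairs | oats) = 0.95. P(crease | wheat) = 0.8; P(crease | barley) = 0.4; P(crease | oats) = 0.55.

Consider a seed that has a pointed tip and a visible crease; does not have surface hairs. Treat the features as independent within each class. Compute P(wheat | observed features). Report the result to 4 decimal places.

wheat: 0.05 × 0.25 × (1−0.2) × 0.8 = 0.008
barley: 0.25 × 0.05 × (1−0.05) × 0.4 = 0.00475
oats: 0.7 × 0.35 × (1−0.95) × 0.55 = 0.0067375
P(wheat | x) = 0.008 / 0.0194875 ≈ 0.4105

0.4105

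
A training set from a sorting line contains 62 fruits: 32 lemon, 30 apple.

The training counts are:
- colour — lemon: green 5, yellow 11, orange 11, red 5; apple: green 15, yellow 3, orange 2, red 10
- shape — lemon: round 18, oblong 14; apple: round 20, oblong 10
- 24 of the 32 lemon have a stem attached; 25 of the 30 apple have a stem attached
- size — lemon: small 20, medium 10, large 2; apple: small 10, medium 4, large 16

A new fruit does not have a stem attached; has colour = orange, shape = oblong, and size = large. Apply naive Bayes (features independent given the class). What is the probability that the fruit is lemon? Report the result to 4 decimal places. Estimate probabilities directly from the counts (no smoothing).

0.5593

lemon: (32/62) × (11/32) × (14/32) × (8/32) × (2/32) ≈ 0.00121283
apple: (30/62) × (2/30) × (10/30) × (5/30) × (16/30) ≈ 0.000955795
P(lemon | x) = 0.00121283 / 0.002168625 ≈ 0.5593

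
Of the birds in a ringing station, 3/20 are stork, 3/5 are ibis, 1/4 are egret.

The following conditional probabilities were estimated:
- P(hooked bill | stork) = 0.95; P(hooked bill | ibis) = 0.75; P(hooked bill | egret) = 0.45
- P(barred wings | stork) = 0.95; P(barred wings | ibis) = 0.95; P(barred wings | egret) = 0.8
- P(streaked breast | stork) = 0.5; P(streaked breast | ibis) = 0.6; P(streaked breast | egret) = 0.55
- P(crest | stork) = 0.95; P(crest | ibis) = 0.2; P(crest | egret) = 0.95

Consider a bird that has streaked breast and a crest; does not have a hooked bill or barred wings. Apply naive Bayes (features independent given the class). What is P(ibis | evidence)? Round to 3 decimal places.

0.058

stork: 0.15 × (1−0.95) × (1−0.95) × 0.5 × 0.95 = 0.000178125
ibis: 0.6 × (1−0.75) × (1−0.95) × 0.6 × 0.2 = 0.0009
egret: 0.25 × (1−0.45) × (1−0.8) × 0.55 × 0.95 = 0.01436875
P(ibis | x) = 0.0009 / 0.015446875 ≈ 0.058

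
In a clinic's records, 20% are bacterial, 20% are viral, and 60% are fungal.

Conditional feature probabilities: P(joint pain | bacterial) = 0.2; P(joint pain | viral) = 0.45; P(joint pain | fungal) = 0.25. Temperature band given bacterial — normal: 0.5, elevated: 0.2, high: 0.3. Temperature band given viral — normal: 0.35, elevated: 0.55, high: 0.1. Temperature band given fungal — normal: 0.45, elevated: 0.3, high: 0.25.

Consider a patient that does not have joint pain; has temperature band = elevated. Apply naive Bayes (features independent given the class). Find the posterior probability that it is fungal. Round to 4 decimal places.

bacterial: 0.2 × (1−0.2) × 0.2 = 0.032
viral: 0.2 × (1−0.45) × 0.55 = 0.0605
fungal: 0.6 × (1−0.25) × 0.3 = 0.135
P(fungal | x) = 0.135 / 0.2275 ≈ 0.5934

0.5934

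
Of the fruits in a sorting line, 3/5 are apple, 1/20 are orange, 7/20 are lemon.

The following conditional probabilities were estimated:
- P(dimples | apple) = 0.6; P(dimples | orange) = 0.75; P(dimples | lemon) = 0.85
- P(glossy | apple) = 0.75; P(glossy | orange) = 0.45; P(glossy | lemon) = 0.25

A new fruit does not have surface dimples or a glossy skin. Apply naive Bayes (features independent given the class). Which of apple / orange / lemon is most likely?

apple: 0.6 × (1−0.6) × (1−0.75) = 0.06
orange: 0.05 × (1−0.75) × (1−0.45) = 0.006875
lemon: 0.35 × (1−0.85) × (1−0.25) = 0.039375
Highest score → apple.

apple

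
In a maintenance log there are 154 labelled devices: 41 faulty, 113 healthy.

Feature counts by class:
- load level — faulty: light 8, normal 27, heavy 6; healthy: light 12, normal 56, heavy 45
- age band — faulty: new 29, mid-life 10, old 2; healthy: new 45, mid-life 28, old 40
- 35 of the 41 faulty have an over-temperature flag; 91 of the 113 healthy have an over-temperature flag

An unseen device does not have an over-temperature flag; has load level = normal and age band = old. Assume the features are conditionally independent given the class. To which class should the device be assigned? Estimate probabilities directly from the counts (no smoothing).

healthy

faulty: (41/154) × (27/41) × (2/41) × (6/41) ≈ 0.00125157
healthy: (113/154) × (56/113) × (40/113) × (22/113) ≈ 0.0250607
Highest score → healthy.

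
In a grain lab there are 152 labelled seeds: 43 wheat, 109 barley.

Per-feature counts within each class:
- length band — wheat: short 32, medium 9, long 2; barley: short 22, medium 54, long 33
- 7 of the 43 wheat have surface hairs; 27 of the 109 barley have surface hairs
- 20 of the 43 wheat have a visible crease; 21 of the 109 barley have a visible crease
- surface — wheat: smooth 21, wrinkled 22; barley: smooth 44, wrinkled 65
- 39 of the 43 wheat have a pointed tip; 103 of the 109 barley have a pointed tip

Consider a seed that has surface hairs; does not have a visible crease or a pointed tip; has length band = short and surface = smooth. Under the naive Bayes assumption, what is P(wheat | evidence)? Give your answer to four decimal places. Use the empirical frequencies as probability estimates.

0.5642

wheat: (43/152) × (32/43) × (7/43) × (23/43) × (21/43) × (4/43) ≈ 0.000832794
barley: (109/152) × (22/109) × (27/109) × (88/109) × (44/109) × (6/109) ≈ 0.000643167
P(wheat | x) = 0.000832794 / 0.001475961 ≈ 0.5642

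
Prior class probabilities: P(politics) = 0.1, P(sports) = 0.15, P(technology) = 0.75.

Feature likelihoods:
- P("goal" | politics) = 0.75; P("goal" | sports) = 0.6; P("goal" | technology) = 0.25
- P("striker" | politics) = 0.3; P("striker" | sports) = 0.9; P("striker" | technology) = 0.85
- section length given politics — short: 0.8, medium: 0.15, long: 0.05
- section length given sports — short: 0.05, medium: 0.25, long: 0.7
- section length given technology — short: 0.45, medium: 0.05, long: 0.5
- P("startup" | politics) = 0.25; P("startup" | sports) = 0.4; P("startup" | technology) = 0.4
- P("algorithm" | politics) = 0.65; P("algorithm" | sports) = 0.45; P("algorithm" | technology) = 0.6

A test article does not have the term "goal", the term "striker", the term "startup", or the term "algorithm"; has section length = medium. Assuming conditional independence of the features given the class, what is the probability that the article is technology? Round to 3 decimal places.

politics: 0.1 × (1−0.75) × (1−0.3) × 0.15 × (1−0.25) × (1−0.65) = 0.0006890625
sports: 0.15 × (1−0.6) × (1−0.9) × 0.25 × (1−0.4) × (1−0.45) = 0.000495
technology: 0.75 × (1−0.25) × (1−0.85) × 0.05 × (1−0.4) × (1−0.6) = 0.0010125
P(technology | x) = 0.0010125 / 0.0021965625 ≈ 0.461

0.461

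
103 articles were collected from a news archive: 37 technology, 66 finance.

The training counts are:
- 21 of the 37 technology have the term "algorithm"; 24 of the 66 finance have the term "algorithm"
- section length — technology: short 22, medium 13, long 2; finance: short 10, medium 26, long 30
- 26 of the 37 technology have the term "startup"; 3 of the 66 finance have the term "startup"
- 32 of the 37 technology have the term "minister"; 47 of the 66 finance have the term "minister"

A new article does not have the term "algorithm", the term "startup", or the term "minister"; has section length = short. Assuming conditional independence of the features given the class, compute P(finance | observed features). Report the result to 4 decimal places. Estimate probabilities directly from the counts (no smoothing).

technology: (37/103) × (16/37) × (22/37) × (11/37) × (5/37) ≈ 0.00371076
finance: (66/103) × (42/66) × (10/66) × (63/66) × (19/66) ≈ 0.0169775
P(finance | x) = 0.0169775 / 0.02068826 ≈ 0.8206

0.8206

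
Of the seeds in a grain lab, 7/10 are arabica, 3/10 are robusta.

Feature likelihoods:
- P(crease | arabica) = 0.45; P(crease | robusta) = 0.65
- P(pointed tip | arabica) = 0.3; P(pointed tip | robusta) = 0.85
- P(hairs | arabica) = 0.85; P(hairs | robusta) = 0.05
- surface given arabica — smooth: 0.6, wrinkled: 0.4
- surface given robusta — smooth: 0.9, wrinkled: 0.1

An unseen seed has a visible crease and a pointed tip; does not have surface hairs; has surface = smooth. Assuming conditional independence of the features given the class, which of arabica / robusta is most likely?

arabica: 0.7 × 0.45 × 0.3 × (1−0.85) × 0.6 = 0.008505
robusta: 0.3 × 0.65 × 0.85 × (1−0.05) × 0.9 = 0.14171625
Highest score → robusta.

robusta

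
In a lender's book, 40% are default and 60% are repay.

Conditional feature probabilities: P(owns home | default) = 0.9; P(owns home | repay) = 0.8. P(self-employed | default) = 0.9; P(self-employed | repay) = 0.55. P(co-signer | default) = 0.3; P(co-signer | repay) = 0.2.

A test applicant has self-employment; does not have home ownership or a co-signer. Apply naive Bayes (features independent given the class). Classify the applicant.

repay

default: 0.4 × (1−0.9) × 0.9 × (1−0.3) = 0.0252
repay: 0.6 × (1−0.8) × 0.55 × (1−0.2) = 0.0528
Highest score → repay.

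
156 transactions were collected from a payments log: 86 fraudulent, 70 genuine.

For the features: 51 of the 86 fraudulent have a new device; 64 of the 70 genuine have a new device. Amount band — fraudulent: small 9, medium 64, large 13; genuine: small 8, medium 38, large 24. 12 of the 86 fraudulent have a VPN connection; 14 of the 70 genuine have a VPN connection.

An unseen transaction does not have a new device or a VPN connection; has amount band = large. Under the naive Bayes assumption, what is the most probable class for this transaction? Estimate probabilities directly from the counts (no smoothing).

fraudulent: (86/156) × (35/86) × (13/86) × (74/86) ≈ 0.0291824
genuine: (70/156) × (6/70) × (24/70) × (56/70) ≈ 0.0105495
Highest score → fraudulent.

fraudulent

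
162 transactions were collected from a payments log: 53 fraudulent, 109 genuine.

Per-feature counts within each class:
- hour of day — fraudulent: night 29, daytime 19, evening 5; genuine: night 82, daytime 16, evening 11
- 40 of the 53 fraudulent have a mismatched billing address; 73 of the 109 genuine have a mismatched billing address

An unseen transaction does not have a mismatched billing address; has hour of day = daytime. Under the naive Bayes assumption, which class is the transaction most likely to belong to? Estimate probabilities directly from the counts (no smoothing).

fraudulent: (53/162) × (19/53) × (13/53) ≈ 0.0287678
genuine: (109/162) × (16/109) × (36/109) ≈ 0.0326198
Highest score → genuine.

genuine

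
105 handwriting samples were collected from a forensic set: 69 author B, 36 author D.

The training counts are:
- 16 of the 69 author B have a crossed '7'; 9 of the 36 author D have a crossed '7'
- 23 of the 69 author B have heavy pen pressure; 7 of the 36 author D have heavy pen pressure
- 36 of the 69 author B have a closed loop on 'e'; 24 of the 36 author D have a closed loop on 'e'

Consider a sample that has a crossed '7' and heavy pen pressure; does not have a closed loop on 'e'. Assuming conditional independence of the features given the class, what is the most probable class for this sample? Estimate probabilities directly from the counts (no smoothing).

author B

author B: (69/105) × (16/69) × (23/69) × (33/69) ≈ 0.0242926
author D: (36/105) × (9/36) × (7/36) × (12/36) ≈ 0.00555556
Highest score → author B.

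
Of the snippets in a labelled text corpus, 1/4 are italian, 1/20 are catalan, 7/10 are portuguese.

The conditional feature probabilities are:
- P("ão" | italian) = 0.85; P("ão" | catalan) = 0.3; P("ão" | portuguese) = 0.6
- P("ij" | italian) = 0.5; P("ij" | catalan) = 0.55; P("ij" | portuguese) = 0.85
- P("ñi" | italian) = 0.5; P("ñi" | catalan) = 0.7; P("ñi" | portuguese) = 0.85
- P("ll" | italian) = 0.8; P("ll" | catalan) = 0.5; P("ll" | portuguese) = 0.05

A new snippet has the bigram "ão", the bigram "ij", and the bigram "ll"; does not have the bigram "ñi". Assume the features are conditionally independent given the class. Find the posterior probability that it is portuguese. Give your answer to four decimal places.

italian: 0.25 × 0.85 × 0.5 × (1−0.5) × 0.8 = 0.0425
catalan: 0.05 × 0.3 × 0.55 × (1−0.7) × 0.5 = 0.0012375
portuguese: 0.7 × 0.6 × 0.85 × (1−0.85) × 0.05 = 0.0026775
P(portuguese | x) = 0.0026775 / 0.046415 ≈ 0.0577

0.0577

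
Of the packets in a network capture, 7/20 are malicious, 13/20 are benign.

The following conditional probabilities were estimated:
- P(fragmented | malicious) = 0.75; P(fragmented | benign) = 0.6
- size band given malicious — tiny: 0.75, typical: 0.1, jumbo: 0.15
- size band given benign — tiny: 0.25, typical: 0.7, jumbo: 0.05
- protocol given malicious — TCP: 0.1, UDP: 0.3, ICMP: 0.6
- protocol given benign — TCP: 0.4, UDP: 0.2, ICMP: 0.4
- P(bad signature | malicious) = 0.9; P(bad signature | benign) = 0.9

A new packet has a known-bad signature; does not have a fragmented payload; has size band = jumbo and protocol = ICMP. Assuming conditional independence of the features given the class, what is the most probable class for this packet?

malicious: 0.35 × (1−0.75) × 0.15 × 0.6 × 0.9 = 0.0070875
benign: 0.65 × (1−0.6) × 0.05 × 0.4 × 0.9 = 0.00468
Highest score → malicious.

malicious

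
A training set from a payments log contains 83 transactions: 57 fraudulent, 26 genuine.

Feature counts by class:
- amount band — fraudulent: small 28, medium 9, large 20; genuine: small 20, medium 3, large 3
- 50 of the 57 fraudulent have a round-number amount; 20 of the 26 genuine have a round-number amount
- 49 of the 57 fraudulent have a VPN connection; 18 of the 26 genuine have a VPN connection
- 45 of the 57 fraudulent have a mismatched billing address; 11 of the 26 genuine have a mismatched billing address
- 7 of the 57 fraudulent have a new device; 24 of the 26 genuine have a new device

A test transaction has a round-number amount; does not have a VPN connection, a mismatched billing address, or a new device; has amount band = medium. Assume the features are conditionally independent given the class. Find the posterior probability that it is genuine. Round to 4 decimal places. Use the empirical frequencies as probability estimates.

0.1334

fraudulent: (57/83) × (9/57) × (50/57) × (8/57) × (12/57) × (50/57) ≈ 0.00246534
genuine: (26/83) × (3/26) × (20/26) × (8/26) × (15/26) × (2/26) ≈ 0.000379657
P(genuine | x) = 0.000379657 / 0.002844997 ≈ 0.1334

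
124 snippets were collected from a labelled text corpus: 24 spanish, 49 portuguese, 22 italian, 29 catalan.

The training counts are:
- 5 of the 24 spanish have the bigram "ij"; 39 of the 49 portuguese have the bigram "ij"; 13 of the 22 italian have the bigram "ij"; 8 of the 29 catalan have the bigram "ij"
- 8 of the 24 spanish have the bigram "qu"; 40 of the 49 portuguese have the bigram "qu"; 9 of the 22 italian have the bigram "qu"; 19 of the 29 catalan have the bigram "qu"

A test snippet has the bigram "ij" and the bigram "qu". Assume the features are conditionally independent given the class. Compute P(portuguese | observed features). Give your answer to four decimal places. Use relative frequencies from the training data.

spanish: (24/124) × (5/24) × (8/24) ≈ 0.0134409
portuguese: (49/124) × (39/49) × (40/49) ≈ 0.256748
italian: (22/124) × (13/22) × (9/22) ≈ 0.0428886
catalan: (29/124) × (8/29) × (19/29) ≈ 0.0422692
P(portuguese | x) = 0.256748 / 0.3553467 ≈ 0.7225

0.7225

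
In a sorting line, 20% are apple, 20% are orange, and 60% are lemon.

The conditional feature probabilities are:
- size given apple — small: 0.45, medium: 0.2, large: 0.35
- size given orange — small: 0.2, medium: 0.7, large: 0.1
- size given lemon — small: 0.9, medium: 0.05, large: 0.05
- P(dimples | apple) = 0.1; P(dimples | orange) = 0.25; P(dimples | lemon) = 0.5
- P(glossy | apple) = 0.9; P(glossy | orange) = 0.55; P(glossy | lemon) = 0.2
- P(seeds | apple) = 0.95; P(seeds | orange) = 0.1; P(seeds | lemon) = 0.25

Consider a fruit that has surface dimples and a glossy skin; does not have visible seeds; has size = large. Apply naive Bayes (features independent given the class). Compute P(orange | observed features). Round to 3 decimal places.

apple: 0.2 × 0.35 × 0.1 × 0.9 × (1−0.95) = 0.000315
orange: 0.2 × 0.1 × 0.25 × 0.55 × (1−0.1) = 0.002475
lemon: 0.6 × 0.05 × 0.5 × 0.2 × (1−0.25) = 0.00225
P(orange | x) = 0.002475 / 0.00504 ≈ 0.491

0.491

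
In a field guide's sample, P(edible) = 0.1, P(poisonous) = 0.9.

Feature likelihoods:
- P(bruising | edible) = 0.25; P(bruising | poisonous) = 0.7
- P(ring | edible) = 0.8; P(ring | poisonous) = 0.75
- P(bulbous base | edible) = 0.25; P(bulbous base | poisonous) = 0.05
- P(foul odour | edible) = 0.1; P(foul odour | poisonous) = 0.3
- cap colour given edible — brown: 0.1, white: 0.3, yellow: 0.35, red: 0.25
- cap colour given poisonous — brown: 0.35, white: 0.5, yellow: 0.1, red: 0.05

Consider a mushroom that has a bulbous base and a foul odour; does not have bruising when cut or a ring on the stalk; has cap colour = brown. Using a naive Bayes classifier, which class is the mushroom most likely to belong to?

poisonous

edible: 0.1 × (1−0.25) × (1−0.8) × 0.25 × 0.1 × 0.1 = 0.0000375
poisonous: 0.9 × (1−0.7) × (1−0.75) × 0.05 × 0.3 × 0.35 = 0.000354375
Highest score → poisonous.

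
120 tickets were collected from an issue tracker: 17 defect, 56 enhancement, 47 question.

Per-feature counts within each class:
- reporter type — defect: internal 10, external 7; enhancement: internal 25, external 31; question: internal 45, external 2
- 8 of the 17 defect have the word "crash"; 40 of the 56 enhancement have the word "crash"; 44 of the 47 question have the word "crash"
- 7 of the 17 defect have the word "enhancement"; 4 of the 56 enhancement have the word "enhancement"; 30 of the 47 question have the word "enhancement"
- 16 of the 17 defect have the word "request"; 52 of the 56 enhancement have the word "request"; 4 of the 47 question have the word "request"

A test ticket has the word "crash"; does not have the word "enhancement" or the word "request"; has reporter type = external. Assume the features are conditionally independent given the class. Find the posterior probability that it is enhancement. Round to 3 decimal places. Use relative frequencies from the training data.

0.667

defect: (17/120) × (7/17) × (8/17) × (10/17) × (1/17) ≈ 0.000949861
enhancement: (56/120) × (31/56) × (40/56) × (52/56) × (4/56) ≈ 0.0122388
question: (47/120) × (2/47) × (44/47) × (17/47) × (43/47) ≈ 0.00516327
P(enhancement | x) = 0.0122388 / 0.018351931 ≈ 0.667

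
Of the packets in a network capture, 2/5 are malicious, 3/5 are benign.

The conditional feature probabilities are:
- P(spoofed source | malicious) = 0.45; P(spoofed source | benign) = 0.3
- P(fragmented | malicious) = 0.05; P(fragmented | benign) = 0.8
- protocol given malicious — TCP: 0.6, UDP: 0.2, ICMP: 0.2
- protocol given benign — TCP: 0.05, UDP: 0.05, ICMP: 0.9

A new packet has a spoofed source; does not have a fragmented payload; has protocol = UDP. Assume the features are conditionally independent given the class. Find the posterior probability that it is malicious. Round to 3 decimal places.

0.950

malicious: 0.4 × 0.45 × (1−0.05) × 0.2 = 0.0342
benign: 0.6 × 0.3 × (1−0.8) × 0.05 = 0.0018
P(malicious | x) = 0.0342 / 0.036 ≈ 0.950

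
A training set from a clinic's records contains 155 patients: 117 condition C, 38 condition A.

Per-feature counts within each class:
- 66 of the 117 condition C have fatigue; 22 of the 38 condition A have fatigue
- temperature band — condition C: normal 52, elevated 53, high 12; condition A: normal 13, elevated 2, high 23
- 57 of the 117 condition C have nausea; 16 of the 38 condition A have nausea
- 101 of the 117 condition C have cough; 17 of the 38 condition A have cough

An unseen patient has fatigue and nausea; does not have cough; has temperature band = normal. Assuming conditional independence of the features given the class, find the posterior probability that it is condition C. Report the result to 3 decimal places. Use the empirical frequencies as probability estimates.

0.527

condition C: (117/155) × (66/117) × (52/117) × (57/117) × (16/117) ≈ 0.0126082
condition A: (38/155) × (22/38) × (13/38) × (16/38) × (21/38) ≈ 0.0112986
P(condition C | x) = 0.0126082 / 0.0239068 ≈ 0.527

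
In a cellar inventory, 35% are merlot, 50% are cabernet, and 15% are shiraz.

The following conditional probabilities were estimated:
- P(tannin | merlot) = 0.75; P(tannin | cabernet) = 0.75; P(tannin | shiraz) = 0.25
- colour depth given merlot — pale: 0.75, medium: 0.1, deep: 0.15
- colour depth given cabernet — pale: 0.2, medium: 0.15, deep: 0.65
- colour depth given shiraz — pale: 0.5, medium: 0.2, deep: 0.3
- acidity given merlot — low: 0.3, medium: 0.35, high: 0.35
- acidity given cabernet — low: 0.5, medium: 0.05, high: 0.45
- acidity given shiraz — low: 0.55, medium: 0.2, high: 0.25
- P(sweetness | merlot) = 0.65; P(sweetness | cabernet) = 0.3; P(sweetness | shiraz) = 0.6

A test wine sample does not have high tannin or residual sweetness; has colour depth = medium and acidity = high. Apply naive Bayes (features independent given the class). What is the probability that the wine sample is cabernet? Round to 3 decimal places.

0.640

merlot: 0.35 × (1−0.75) × 0.1 × 0.35 × (1−0.65) = 0.001071875
cabernet: 0.5 × (1−0.75) × 0.15 × 0.45 × (1−0.3) = 0.00590625
shiraz: 0.15 × (1−0.25) × 0.2 × 0.25 × (1−0.6) = 0.00225
P(cabernet | x) = 0.00590625 / 0.009228125 ≈ 0.640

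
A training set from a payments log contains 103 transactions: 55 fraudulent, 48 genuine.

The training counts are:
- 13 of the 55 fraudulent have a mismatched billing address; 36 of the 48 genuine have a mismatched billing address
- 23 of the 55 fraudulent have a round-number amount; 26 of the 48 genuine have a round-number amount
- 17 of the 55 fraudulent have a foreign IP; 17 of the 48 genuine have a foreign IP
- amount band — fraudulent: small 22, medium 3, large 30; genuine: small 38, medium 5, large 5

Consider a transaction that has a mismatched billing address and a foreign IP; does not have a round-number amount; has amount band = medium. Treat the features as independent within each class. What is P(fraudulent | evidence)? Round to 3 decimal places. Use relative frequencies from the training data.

0.173

fraudulent: (55/103) × (13/55) × (32/55) × (17/55) × (3/55) ≈ 0.00123805
genuine: (48/103) × (36/48) × (22/48) × (17/48) × (5/48) ≈ 0.00590994
P(fraudulent | x) = 0.00123805 / 0.00714799 ≈ 0.173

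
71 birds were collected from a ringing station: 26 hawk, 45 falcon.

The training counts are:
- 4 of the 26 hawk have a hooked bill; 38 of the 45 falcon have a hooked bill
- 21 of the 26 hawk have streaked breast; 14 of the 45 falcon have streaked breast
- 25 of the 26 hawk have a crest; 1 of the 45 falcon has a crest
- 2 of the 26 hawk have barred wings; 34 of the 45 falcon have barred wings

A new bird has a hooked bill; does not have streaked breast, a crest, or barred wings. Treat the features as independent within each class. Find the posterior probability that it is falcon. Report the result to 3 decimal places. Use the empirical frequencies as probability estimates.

0.996

hawk: (26/71) × (4/26) × (5/26) × (1/26) × (24/26) ≈ 0.000384647
falcon: (45/71) × (38/45) × (31/45) × (44/45) × (11/45) ≈ 0.0881241
P(falcon | x) = 0.0881241 / 0.088508747 ≈ 0.996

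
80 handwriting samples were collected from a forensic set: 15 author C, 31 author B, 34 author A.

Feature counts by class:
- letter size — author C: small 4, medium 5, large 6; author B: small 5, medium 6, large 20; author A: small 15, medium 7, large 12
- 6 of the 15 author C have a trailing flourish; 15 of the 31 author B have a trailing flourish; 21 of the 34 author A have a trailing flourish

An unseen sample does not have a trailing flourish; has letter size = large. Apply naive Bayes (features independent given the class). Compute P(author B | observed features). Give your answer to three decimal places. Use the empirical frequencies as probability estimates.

author C: (15/80) × (6/15) × (9/15) = 0.045
author B: (31/80) × (20/31) × (16/31) ≈ 0.129032
author A: (34/80) × (12/34) × (13/34) ≈ 0.0573529
P(author B | x) = 0.129032 / 0.2313849 ≈ 0.558

0.558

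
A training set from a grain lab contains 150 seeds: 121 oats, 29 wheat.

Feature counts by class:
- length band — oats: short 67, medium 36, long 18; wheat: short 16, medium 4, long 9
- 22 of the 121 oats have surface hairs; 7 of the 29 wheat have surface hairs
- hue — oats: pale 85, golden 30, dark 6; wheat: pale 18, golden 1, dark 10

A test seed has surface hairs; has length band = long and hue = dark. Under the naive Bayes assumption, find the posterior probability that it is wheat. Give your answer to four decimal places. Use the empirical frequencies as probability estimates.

oats: (121/150) × (18/121) × (22/121) × (6/121) ≈ 0.00108189
wheat: (29/150) × (9/29) × (7/29) × (10/29) ≈ 0.00499405
P(wheat | x) = 0.00499405 / 0.00607594 ≈ 0.8219

0.8219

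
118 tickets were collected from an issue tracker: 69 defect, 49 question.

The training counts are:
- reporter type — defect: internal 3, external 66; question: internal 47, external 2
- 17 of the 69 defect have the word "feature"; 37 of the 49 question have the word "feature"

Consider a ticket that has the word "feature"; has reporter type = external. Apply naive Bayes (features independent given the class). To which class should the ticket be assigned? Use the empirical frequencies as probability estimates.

defect

defect: (69/118) × (66/69) × (17/69) ≈ 0.137804
question: (49/118) × (2/49) × (37/49) ≈ 0.0127983
Highest score → defect.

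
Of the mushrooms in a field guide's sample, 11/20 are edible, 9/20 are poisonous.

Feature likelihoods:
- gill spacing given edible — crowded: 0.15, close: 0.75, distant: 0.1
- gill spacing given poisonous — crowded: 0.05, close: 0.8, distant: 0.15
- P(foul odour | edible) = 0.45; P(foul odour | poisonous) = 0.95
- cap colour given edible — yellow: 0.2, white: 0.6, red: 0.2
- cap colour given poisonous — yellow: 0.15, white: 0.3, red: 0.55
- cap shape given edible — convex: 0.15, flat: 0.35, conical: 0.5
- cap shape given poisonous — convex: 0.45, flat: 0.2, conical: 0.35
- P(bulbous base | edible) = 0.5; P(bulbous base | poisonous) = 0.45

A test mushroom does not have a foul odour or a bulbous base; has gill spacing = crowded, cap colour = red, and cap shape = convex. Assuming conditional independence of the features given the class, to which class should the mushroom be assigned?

edible

edible: 0.55 × 0.15 × (1−0.45) × 0.2 × 0.15 × (1−0.5) = 0.000680625
poisonous: 0.45 × 0.05 × (1−0.95) × 0.55 × 0.45 × (1−0.45) = 0.000153140625
Highest score → edible.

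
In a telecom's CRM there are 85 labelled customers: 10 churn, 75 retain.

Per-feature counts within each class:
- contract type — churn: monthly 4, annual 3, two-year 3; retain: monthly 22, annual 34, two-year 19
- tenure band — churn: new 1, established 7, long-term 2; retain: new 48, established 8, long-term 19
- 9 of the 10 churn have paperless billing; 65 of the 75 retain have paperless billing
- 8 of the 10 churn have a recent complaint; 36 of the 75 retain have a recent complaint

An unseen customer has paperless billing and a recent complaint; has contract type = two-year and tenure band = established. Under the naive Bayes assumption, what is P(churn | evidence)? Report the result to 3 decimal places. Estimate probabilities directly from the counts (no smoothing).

0.642

churn: (10/85) × (3/10) × (7/10) × (9/10) × (8/10) ≈ 0.0177882
retain: (75/85) × (19/75) × (8/75) × (65/75) × (36/75) ≈ 0.00991875
P(churn | x) = 0.0177882 / 0.02770695 ≈ 0.642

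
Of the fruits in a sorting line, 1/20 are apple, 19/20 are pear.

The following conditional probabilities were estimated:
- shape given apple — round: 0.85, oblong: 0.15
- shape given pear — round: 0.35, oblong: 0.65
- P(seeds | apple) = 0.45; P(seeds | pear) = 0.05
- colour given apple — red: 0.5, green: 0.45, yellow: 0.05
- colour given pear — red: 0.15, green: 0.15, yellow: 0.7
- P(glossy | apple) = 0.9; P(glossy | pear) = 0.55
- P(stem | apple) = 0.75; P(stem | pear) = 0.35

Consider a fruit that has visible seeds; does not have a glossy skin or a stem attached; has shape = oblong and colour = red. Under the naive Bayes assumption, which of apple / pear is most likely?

pear

apple: 0.05 × 0.15 × 0.45 × 0.5 × (1−0.9) × (1−0.75) = 0.0000421875
pear: 0.95 × 0.65 × 0.05 × 0.15 × (1−0.55) × (1−0.35) = 0.001354640625
Highest score → pear.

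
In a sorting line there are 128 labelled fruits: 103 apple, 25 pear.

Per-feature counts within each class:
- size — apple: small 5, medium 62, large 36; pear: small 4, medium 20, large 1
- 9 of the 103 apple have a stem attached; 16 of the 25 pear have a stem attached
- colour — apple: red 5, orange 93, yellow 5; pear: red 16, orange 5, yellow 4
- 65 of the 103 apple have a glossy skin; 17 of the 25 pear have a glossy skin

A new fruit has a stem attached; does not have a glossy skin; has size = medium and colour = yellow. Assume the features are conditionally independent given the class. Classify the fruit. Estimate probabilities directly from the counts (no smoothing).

apple: (103/128) × (62/103) × (9/103) × (5/103) × (38/103) ≈ 0.000757995
pear: (25/128) × (20/25) × (16/25) × (4/25) × (8/25) = 0.00512
Highest score → pear.

pear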